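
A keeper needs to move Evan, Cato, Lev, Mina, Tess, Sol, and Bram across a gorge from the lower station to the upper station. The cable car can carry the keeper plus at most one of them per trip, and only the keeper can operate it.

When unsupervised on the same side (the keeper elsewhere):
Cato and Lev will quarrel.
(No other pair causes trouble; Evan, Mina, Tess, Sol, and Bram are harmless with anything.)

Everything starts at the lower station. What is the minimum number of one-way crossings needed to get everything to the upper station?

13

Counting alone: the keeper can take at most 1 across per trip to the upper station, so moving all 7 needs at least 7 loaded trips out, with a return between consecutive ones — at least 13 crossings.
The plan below uses exactly 13 crossings, so it is optimal:
1. Keeper goes to the upper station with Cato.
2. Keeper goes back to the lower station alone.
3. Keeper goes to the upper station with Evan.
4. Keeper goes back to the lower station alone.
5. Keeper goes to the upper station with Mina.
6. Keeper goes back to the lower station alone.
7. Keeper goes to the upper station with Tess.
8. Keeper goes back to the lower station alone.
9. Keeper goes to the upper station with Sol.
10. Keeper goes back to the lower station alone.
11. Keeper goes to the upper station with Bram.
12. Keeper goes back to the lower station alone.
13. Keeper goes to the upper station with Lev.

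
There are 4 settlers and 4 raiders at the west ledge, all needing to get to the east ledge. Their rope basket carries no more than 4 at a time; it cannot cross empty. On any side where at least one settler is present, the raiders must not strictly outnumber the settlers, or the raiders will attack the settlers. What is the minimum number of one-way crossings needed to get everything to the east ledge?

Counting alone: each trip to the east ledge takes at most 4 across and each return brings at least 1 back, so after t trips out (and t−1 returns) at most 4t − (t−1) of the 8 are across; that first reaches 8 at t = 3, so at least 5 crossings are needed.
The plan below uses exactly 5 crossings, so it is optimal:
1. 2 raiders → the east ledge.  (the west ledge: 4S 2R; the east ledge: 0S 2R)
2. 1 raider ← the west ledge.  (the west ledge: 4S 3R; the east ledge: 0S 1R)
3. 4 settlers → the east ledge.  (the west ledge: 0S 3R; the east ledge: 4S 1R)
4. 1 raider ← the west ledge.  (the west ledge: 0S 4R; the east ledge: 4S 0R)
5. 4 raiders → the east ledge.  (the west ledge: 0S 0R; the east ledge: 4S 4R)

5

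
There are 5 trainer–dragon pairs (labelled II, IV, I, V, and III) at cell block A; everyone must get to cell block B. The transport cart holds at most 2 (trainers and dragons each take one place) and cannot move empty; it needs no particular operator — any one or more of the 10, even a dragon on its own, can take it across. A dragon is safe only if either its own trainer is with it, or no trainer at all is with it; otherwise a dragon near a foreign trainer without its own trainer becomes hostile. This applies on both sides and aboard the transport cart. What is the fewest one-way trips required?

Following every safe sequence of crossings from the start, the most of the 10 that can be at cell block B as the transport cart arrives there on crossings 1, 3, 5, 7 is 2, 3, 4, 5 respectively; the best ever achieved is 5 of 10.
From crossing 9 on, no configuration arises that was not already reachable earlier: only 82 distinct safe configurations (who is on which side, and where the transport cart is) can ever be reached, none of them has everyone across, and every continuation just revisits them. So no valid plan exists.

impossible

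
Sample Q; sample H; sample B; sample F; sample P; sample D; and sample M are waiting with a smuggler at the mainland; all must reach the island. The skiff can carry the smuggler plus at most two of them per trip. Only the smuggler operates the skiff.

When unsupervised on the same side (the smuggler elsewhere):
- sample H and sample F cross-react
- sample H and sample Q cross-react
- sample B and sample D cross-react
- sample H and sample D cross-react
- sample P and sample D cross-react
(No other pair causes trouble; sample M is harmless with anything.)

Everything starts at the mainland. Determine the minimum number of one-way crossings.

9

Counting alone: the smuggler can take at most 2 across per trip to the island, so moving all 7 needs at least 4 loaded trips out, with a return between consecutive ones — at least 7 crossings.
The safety rule pushes this higher. Following every safe sequence of crossings, the most of the 7 that can be at the island as the skiff arrives there on crossing 7 is 6 — never all 7.
So no plan with fewer than 9 crossings exists, and this one achieves 9:
1. Smuggler goes to the island with sample D and sample H.  [the mainland: sample B, sample F, sample M, sample P, sample Q | the island: sample D, sample H]
2. Smuggler goes back to the mainland with sample H.  [the mainland: sample B, sample F, sample H, sample M, sample P, sample Q | the island: sample D]
3. Smuggler goes to the island with sample H and sample Q.  [the mainland: sample B, sample F, sample M, sample P | the island: sample D, sample H, sample Q]
4. Smuggler goes back to the mainland with sample H.  [the mainland: sample B, sample F, sample H, sample M, sample P | the island: sample D, sample Q]
5. Smuggler goes to the island with sample F and sample M.  [the mainland: sample B, sample H, sample P | the island: sample D, sample F, sample M, sample Q]
6. Smuggler goes back to the mainland alone.  [the mainland: sample B, sample H, sample P | the island: sample D, sample F, sample M, sample Q]
7. Smuggler goes to the island with sample B and sample P.  [the mainland: sample H | the island: sample B, sample D, sample F, sample M, sample P, sample Q]
8. Smuggler goes back to the mainland with sample D.  [the mainland: sample D, sample H | the island: sample B, sample F, sample M, sample P, sample Q]
9. Smuggler goes to the island with sample D and sample H.  [the mainland: — | the island: sample B, sample D, sample F, sample H, sample M, sample P, sample Q]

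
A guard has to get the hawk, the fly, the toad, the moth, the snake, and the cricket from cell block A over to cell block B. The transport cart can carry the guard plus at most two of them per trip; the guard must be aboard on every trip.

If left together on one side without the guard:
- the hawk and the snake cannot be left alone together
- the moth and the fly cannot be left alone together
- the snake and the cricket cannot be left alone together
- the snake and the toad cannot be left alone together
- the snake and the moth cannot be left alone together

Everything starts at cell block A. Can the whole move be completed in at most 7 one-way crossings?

Yes

Yes — this plan uses 7 crossings (≤ 7):
1. Guard goes to cell block B with the fly and the snake.  [cell block A: the cricket, the hawk, the moth, the toad | cell block B: the fly, the snake]
2. Guard goes back to cell block A alone.  [cell block A: the cricket, the hawk, the moth, the toad | cell block B: the fly, the snake]
3. Guard goes to cell block B with the hawk and the toad.  [cell block A: the cricket, the moth | cell block B: the fly, the hawk, the snake, the toad]
4. Guard goes back to cell block A with the snake.  [cell block A: the cricket, the moth, the snake | cell block B: the fly, the hawk, the toad]
5. Guard goes to cell block B with the cricket and the moth.  [cell block A: the snake | cell block B: the cricket, the fly, the hawk, the moth, the toad]
6. Guard goes back to cell block A with the fly.  [cell block A: the fly, the snake | cell block B: the cricket, the hawk, the moth, the toad]
7. Guard goes to cell block B with the fly and the snake.  [cell block A: — | cell block B: the cricket, the fly, the hawk, the moth, the snake, the toad]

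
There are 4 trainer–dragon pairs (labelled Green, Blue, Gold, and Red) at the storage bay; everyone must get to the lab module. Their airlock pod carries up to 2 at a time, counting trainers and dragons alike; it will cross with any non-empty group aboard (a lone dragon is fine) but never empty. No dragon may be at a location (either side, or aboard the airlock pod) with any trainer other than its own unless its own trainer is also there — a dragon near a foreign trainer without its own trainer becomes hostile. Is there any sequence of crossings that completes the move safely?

No

Following every safe sequence of crossings from the start, the most of the 8 that can be at the lab module as the airlock pod arrives there on crossings 1, 3, 5 is 2, 3, 4 respectively; the best ever achieved is 4 of 8.
From crossing 7 on, no configuration arises that was not already reachable earlier: only 44 distinct safe configurations (who is on which side, and where the airlock pod is) can ever be reached, none of them has everyone across, and every continuation just revisits them. So no valid plan exists.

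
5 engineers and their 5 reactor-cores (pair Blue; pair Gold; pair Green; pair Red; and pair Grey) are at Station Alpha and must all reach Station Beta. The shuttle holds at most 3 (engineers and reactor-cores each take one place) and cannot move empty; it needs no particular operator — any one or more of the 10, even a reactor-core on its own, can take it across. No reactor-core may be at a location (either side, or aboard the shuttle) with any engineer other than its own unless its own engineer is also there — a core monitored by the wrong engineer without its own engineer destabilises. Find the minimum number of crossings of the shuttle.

11

Counting alone: each trip to Station Beta takes at most 3 across and each return brings at least 1 back, so after t trips out (and t−1 returns) at most 3t − (t−1) of the 10 are across; that first reaches 10 at t = 5, so at least 9 crossings are needed.
The safety rule pushes this higher. Following every safe sequence of crossings, the most of the 10 that can be at Station Beta as the shuttle arrives there on crossing 9 is 9 — never all 10.
So no plan with fewer than 11 crossings exists, and this one achieves 11:
1. engineer Blue and reactor-core Blue cross → Station Beta.
2. engineer Blue crosses ← Station Alpha.
3. reactor-core Gold, reactor-core Green, and reactor-core Red cross → Station Beta.
4. reactor-core Blue crosses ← Station Alpha.
5. engineer Gold, engineer Green, and engineer Red cross → Station Beta.
6. engineer Gold and reactor-core Gold cross ← Station Alpha.
7. engineer Blue, engineer Gold, and engineer Grey cross → Station Beta.
8. reactor-core Green crosses ← Station Alpha.
9. reactor-core Blue and reactor-core Gold cross → Station Beta.
10. reactor-core Blue crosses ← Station Alpha.
11. reactor-core Blue, reactor-core Green, and reactor-core Grey cross → Station Beta.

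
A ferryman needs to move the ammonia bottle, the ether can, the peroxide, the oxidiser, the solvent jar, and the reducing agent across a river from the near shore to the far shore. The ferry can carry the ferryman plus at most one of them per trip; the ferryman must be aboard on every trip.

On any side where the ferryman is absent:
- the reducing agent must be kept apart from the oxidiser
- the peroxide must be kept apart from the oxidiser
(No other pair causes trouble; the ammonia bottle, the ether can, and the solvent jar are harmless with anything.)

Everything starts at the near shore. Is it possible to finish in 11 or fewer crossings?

Counting alone: the ferryman can take at most 1 across per trip to the far shore, so moving all 6 needs at least 6 loaded trips out, with a return between consecutive ones — at least 11 crossings.
The safety rule pushes this higher. Following every safe sequence of crossings, the most of the 6 that can be at the far shore as the ferry arrives there on crossing 11 is 5 — never all 6.
So the move cannot be finished within 11 crossings. (The shortest complete plan takes 13:)
1. Ferryman goes to the far shore with the oxidiser.  [the near shore: the ammonia bottle, the ether can, the peroxide, the reducing agent, the solvent jar | the far shore: the oxidiser]
2. Ferryman goes back to the near shore alone.  [the near shore: the ammonia bottle, the ether can, the peroxide, the reducing agent, the solvent jar | the far shore: the oxidiser]
3. Ferryman goes to the far shore with the ammonia bottle.  [the near shore: the ether can, the peroxide, the reducing agent, the solvent jar | the far shore: the ammonia bottle, the oxidiser]
4. Ferryman goes back to the near shore alone.  [the near shore: the ether can, the peroxide, the reducing agent, the solvent jar | the far shore: the ammonia bottle, the oxidiser]
5. Ferryman goes to the far shore with the ether can.  [the near shore: the peroxide, the reducing agent, the solvent jar | the far shore: the ammonia bottle, the ether can, the oxidiser]
6. Ferryman goes back to the near shore alone.  [the near shore: the peroxide, the reducing agent, the solvent jar | the far shore: the ammonia bottle, the ether can, the oxidiser]
7. Ferryman goes to the far shore with the peroxide.  [the near shore: the reducing agent, the solvent jar | the far shore: the ammonia bottle, the ether can, the oxidiser, the peroxide]
8. Ferryman goes back to the near shore with the oxidiser.  [the near shore: the oxidiser, the reducing agent, the solvent jar | the far shore: the ammonia bottle, the ether can, the peroxide]
9. Ferryman goes to the far shore with the reducing agent.  [the near shore: the oxidiser, the solvent jar | the far shore: the ammonia bottle, the ether can, the peroxide, the reducing agent]
10. Ferryman goes back to the near shore alone.  [the near shore: the oxidiser, the solvent jar | the far shore: the ammonia bottle, the ether can, the peroxide, the reducing agent]
11. Ferryman goes to the far shore with the solvent jar.  [the near shore: the oxidiser | the far shore: the ammonia bottle, the ether can, the peroxide, the reducing agent, the solvent jar]
12. Ferryman goes back to the near shore alone.  [the near shore: the oxidiser | the far shore: the ammonia bottle, the ether can, the peroxide, the reducing agent, the solvent jar]
13. Ferryman goes to the far shore with the oxidiser.  [the near shore: — | the far shore: the ammonia bottle, the ether can, the oxidiser, the peroxide, the reducing agent, the solvent jar]

No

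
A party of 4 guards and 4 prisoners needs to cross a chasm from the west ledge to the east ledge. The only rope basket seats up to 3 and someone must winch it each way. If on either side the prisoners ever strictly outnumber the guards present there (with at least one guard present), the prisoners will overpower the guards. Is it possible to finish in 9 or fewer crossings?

Yes

Yes — this plan uses 9 crossings (≤ 9):
1. 2 prisoners → the east ledge.  (the west ledge: 4G 2P; the east ledge: 0G 2P)
2. 1 prisoner ← the west ledge.  (the west ledge: 4G 3P; the east ledge: 0G 1P)
3. 3 prisoners → the east ledge.  (the west ledge: 4G 0P; the east ledge: 0G 4P)
4. 1 prisoner ← the west ledge.  (the west ledge: 4G 1P; the east ledge: 0G 3P)
5. 3 guards → the east ledge.  (the west ledge: 1G 1P; the east ledge: 3G 3P)
6. 1 guard and 1 prisoner ← the west ledge.  (the west ledge: 2G 2P; the east ledge: 2G 2P)
7. 2 guards → the east ledge.  (the west ledge: 0G 2P; the east ledge: 4G 2P)
8. 1 prisoner ← the west ledge.  (the west ledge: 0G 3P; the east ledge: 4G 1P)
9. 3 prisoners → the east ledge.  (the west ledge: 0G 0P; the east ledge: 4G 4P)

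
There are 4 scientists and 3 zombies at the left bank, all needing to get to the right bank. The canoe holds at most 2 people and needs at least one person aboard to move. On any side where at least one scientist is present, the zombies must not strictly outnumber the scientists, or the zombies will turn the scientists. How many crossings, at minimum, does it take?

Counting alone: each trip to the right bank takes at most 2 across and each return brings at least 1 back, so after t trips out (and t−1 returns) at most 2t − (t−1) of the 7 are across; that first reaches 7 at t = 6, so at least 11 crossings are needed.
The plan below uses exactly 11 crossings, so it is optimal:
1. 2 zombies → the right bank.  (the left bank: 4S 1Z; the right bank: 0S 2Z)
2. 1 zombie ← the left bank.  (the left bank: 4S 2Z; the right bank: 0S 1Z)
3. 2 zombies → the right bank.  (the left bank: 4S 0Z; the right bank: 0S 3Z)
4. 1 zombie ← the left bank.  (the left bank: 4S 1Z; the right bank: 0S 2Z)
5. 2 scientists → the right bank.  (the left bank: 2S 1Z; the right bank: 2S 2Z)
6. 1 zombie ← the left bank.  (the left bank: 2S 2Z; the right bank: 2S 1Z)
7. 1 scientist and 1 zombie → the right bank.  (the left bank: 1S 1Z; the right bank: 3S 2Z)
8. 1 scientist ← the left bank.  (the left bank: 2S 1Z; the right bank: 2S 2Z)
9. 1 scientist and 1 zombie → the right bank.  (the left bank: 1S 0Z; the right bank: 3S 3Z)
10. 1 zombie ← the left bank.  (the left bank: 1S 1Z; the right bank: 3S 2Z)
11. 1 scientist and 1 zombie → the right bank.  (the left bank: 0S 0Z; the right bank: 4S 3Z)

11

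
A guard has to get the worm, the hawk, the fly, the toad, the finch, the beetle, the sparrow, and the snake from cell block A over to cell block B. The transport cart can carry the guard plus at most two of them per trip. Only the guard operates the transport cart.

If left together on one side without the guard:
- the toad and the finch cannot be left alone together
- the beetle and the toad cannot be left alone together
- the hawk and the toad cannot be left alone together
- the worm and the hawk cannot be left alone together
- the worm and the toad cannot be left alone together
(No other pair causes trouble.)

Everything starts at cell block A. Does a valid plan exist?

Yes

1. Guard goes to cell block B with the toad and the worm.  [cell block A: the beetle, the finch, the fly, the hawk, the snake, the sparrow | cell block B: the toad, the worm]
2. Guard goes back to cell block A with the worm.  [cell block A: the beetle, the finch, the fly, the hawk, the snake, the sparrow, the worm | cell block B: the toad]
3. Guard goes to cell block B with the fly and the worm.  [cell block A: the beetle, the finch, the hawk, the snake, the sparrow | cell block B: the fly, the toad, the worm]
4. Guard goes back to cell block A with the worm.  [cell block A: the beetle, the finch, the hawk, the snake, the sparrow, the worm | cell block B: the fly, the toad]
5. Guard goes to cell block B with the finch and the worm.  [cell block A: the beetle, the hawk, the snake, the sparrow | cell block B: the finch, the fly, the toad, the worm]
6. Guard goes back to cell block A with the toad.  [cell block A: the beetle, the hawk, the snake, the sparrow, the toad | cell block B: the finch, the fly, the worm]
7. Guard goes to cell block B with the beetle and the hawk.  [cell block A: the snake, the sparrow, the toad | cell block B: the beetle, the finch, the fly, the hawk, the worm]
8. Guard goes back to cell block A with the worm.  [cell block A: the snake, the sparrow, the toad, the worm | cell block B: the beetle, the finch, the fly, the hawk]
9. Guard goes to cell block B with the sparrow and the worm.  [cell block A: the snake, the toad | cell block B: the beetle, the finch, the fly, the hawk, the sparrow, the worm]
10. Guard goes back to cell block A with the worm.  [cell block A: the snake, the toad, the worm | cell block B: the beetle, the finch, the fly, the hawk, the sparrow]
11. Guard goes to cell block B with the snake and the worm.  [cell block A: the toad | cell block B: the beetle, the finch, the fly, the hawk, the snake, the sparrow, the worm]
12. Guard goes back to cell block A with the worm.  [cell block A: the toad, the worm | cell block B: the beetle, the finch, the fly, the hawk, the snake, the sparrow]
13. Guard goes to cell block B with the toad and the worm.  [cell block A: — | cell block B: the beetle, the finch, the fly, the hawk, the snake, the sparrow, the toad, the worm]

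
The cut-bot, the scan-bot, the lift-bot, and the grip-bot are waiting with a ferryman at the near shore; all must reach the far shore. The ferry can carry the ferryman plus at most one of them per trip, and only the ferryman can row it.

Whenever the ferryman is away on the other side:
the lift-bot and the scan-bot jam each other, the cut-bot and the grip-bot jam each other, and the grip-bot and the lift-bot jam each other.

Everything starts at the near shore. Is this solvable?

Whatever the first load, the items left behind include a forbidden pair without the ferryman. No opening move is safe, so no plan exists.

No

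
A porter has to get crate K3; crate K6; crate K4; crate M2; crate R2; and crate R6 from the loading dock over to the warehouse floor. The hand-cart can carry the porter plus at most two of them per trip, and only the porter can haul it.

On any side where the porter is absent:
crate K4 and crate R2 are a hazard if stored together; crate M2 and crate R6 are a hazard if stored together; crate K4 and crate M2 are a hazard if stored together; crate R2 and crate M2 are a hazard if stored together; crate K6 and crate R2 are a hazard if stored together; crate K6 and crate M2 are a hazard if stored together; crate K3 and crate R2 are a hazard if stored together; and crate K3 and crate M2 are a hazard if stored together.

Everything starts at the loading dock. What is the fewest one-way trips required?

Following every safe sequence of crossings from the start, the most of the 6 that can be at the warehouse floor as the hand-cart arrives there on crossings 1, 3, 5 is 2, 3, 4 respectively; the best ever achieved is 4 of 6.
From crossing 7 on, no configuration arises that was not already reachable earlier: only 19 distinct safe configurations (who is on which side, and where the hand-cart is) can ever be reached, none of them has everyone across, and every continuation just revisits them. So no valid plan exists.

impossible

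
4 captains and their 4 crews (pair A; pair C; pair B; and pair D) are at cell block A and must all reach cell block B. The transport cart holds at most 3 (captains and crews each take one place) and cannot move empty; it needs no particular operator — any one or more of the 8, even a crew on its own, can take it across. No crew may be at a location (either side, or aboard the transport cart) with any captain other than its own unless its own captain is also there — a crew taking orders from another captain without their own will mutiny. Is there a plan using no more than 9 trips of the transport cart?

Yes

Yes — this plan uses 9 crossings (≤ 9):
1. captain A and crew A cross → cell block B.
2. captain A crosses ← cell block A.
3. captain A, captain C, and crew C cross → cell block B.
4. captain A and crew A cross ← cell block A.
5. captain A, captain B, and captain D cross → cell block B.
6. crew C crosses ← cell block A.
7. crew A and crew C cross → cell block B.
8. crew A crosses ← cell block A.
9. crew A, crew B, and crew D cross → cell block B.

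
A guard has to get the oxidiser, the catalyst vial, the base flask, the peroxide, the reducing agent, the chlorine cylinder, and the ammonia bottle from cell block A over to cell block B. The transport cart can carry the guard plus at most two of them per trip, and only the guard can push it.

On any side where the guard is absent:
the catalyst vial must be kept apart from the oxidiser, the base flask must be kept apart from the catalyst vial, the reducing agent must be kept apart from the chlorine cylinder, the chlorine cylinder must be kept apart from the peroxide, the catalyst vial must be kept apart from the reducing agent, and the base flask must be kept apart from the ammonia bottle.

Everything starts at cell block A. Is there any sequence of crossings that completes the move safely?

No

Whatever the first load, the items left behind include a forbidden pair without the guard. No opening move is safe, so no plan exists.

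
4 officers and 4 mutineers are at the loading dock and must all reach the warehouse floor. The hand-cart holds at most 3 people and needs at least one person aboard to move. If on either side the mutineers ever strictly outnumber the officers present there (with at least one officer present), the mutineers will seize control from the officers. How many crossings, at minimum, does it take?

Counting alone: each trip to the warehouse floor takes at most 3 across and each return brings at least 1 back, so after t trips out (and t−1 returns) at most 3t − (t−1) of the 8 are across; that first reaches 8 at t = 4, so at least 7 crossings are needed.
The safety rule pushes this higher. Following every safe sequence of crossings, the most of the 8 that can be at the warehouse floor as the hand-cart arrives there on crossing 7 is 7 — never all 8.
So no plan with fewer than 9 crossings exists, and this one achieves 9:
1. 2 mutineers → the warehouse floor.  (the loading dock: 4O 2M; the warehouse floor: 0O 2M)
2. 1 mutineer ← the loading dock.  (the loading dock: 4O 3M; the warehouse floor: 0O 1M)
3. 3 mutineers → the warehouse floor.  (the loading dock: 4O 0M; the warehouse floor: 0O 4M)
4. 1 mutineer ← the loading dock.  (the loading dock: 4O 1M; the warehouse floor: 0O 3M)
5. 3 officers → the warehouse floor.  (the loading dock: 1O 1M; the warehouse floor: 3O 3M)
6. 1 officer and 1 mutineer ← the loading dock.  (the loading dock: 2O 2M; the warehouse floor: 2O 2M)
7. 2 officers → the warehouse floor.  (the loading dock: 0O 2M; the warehouse floor: 4O 2M)
8. 1 mutineer ← the loading dock.  (the loading dock: 0O 3M; the warehouse floor: 4O 1M)
9. 3 mutineers → the warehouse floor.  (the loading dock: 0O 0M; the warehouse floor: 4O 4M)

9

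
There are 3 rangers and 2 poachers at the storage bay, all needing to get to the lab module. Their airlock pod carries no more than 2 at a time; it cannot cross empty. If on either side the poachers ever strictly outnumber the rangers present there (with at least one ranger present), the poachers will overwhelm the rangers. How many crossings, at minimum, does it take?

7

Counting alone: each trip to the lab module takes at most 2 across and each return brings at least 1 back, so after t trips out (and t−1 returns) at most 2t − (t−1) of the 5 are across; that first reaches 5 at t = 4, so at least 7 crossings are needed.
The plan below uses exactly 7 crossings, so it is optimal:
1. 2 poachers → the lab module.  (the storage bay: 3R 0P; the lab module: 0R 2P)
2. 1 poacher ← the storage bay.  (the storage bay: 3R 1P; the lab module: 0R 1P)
3. 2 rangers → the lab module.  (the storage bay: 1R 1P; the lab module: 2R 1P)
4. 1 ranger ← the storage bay.  (the storage bay: 2R 1P; the lab module: 1R 1P)
5. 1 ranger and 1 poacher → the lab module.  (the storage bay: 1R 0P; the lab module: 2R 2P)
6. 1 poacher ← the storage bay.  (the storage bay: 1R 1P; the lab module: 2R 1P)
7. 1 ranger and 1 poacher → the lab module.  (the storage bay: 0R 0P; the lab module: 3R 2P)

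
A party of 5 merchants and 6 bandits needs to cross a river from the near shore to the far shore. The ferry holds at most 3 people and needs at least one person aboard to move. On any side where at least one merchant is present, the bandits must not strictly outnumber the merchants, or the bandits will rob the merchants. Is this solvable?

The bandits already outnumber the merchants at the near shore before anyone moves, so the starting position itself is disallowed.

No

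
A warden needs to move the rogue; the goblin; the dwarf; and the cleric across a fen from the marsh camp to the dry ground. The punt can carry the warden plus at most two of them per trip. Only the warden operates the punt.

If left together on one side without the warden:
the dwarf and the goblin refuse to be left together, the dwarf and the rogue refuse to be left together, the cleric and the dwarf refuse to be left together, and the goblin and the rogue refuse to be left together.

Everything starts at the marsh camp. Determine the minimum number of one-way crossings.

Counting alone: the warden can take at most 2 across per trip to the dry ground, so moving all 4 needs at least 2 loaded trips out, with a return between consecutive ones — at least 3 crossings.
The safety rule pushes this higher. Following every safe sequence of crossings, the most of the 4 that can be at the dry ground as the punt arrives there on crossing 3 is 3 — never all 4.
So no plan with fewer than 5 crossings exists, and this one achieves 5:
1. Warden goes to the dry ground with the dwarf and the rogue.  [the marsh camp: the cleric, the goblin | the dry ground: the dwarf, the rogue]
2. Warden goes back to the marsh camp with the rogue.  [the marsh camp: the cleric, the goblin, the rogue | the dry ground: the dwarf]
3. Warden goes to the dry ground with the cleric and the rogue.  [the marsh camp: the goblin | the dry ground: the cleric, the dwarf, the rogue]
4. Warden goes back to the marsh camp with the dwarf.  [the marsh camp: the dwarf, the goblin | the dry ground: the cleric, the rogue]
5. Warden goes to the dry ground with the dwarf and the goblin.  [the marsh camp: — | the dry ground: the cleric, the dwarf, the goblin, the rogue]

5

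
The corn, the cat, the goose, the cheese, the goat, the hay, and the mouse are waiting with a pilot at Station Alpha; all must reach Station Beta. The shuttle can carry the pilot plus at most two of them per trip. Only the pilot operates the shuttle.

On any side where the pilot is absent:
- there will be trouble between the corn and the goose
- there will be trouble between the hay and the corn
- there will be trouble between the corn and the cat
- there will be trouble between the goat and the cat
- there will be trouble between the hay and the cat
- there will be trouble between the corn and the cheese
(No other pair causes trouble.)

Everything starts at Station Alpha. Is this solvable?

Yes

1. Pilot goes to Station Beta with the cat and the corn.
2. Pilot goes back to Station Alpha with the corn.
3. Pilot goes to Station Beta with the corn and the goose.
4. Pilot goes back to Station Alpha with the corn.
5. Pilot goes to Station Beta with the cheese and the corn.
6. Pilot goes back to Station Alpha with the corn.
7. Pilot goes to Station Beta with the corn and the mouse.
8. Pilot goes back to Station Alpha with the corn.
9. Pilot goes to Station Beta with the goat and the hay.
10. Pilot goes back to Station Alpha with the cat.
11. Pilot goes to Station Beta with the cat and the corn.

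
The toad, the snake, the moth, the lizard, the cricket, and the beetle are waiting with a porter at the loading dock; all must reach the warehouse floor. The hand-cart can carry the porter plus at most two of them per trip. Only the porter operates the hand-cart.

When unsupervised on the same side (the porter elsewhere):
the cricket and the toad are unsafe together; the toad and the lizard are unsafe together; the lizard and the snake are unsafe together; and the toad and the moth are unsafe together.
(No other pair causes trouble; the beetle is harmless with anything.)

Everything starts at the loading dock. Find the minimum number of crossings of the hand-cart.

Counting alone: the porter can take at most 2 across per trip to the warehouse floor, so moving all 6 needs at least 3 loaded trips out, with a return between consecutive ones — at least 5 crossings.
The safety rule pushes this higher. Following every safe sequence of crossings, the most of the 6 that can be at the warehouse floor as the hand-cart arrives there on crossing 5 is 5 — never all 6.
So no plan with fewer than 7 crossings exists, and this one achieves 7:
1. Porter goes to the warehouse floor with the snake and the toad.  [the loading dock: the beetle, the cricket, the lizard, the moth | the warehouse floor: the snake, the toad]
2. Porter goes back to the loading dock alone.  [the loading dock: the beetle, the cricket, the lizard, the moth | the warehouse floor: the snake, the toad]
3. Porter goes to the warehouse floor with the beetle.  [the loading dock: the cricket, the lizard, the moth | the warehouse floor: the beetle, the snake, the toad]
4. Porter goes back to the loading dock alone.  [the loading dock: the cricket, the lizard, the moth | the warehouse floor: the beetle, the snake, the toad]
5. Porter goes to the warehouse floor with the cricket and the moth.  [the loading dock: the lizard | the warehouse floor: the beetle, the cricket, the moth, the snake, the toad]
6. Porter goes back to the loading dock with the toad.  [the loading dock: the lizard, the toad | the warehouse floor: the beetle, the cricket, the moth, the snake]
7. Porter goes to the warehouse floor with the lizard and the toad.  [the loading dock: — | the warehouse floor: the beetle, the cricket, the lizard, the moth, the snake, the toad]

7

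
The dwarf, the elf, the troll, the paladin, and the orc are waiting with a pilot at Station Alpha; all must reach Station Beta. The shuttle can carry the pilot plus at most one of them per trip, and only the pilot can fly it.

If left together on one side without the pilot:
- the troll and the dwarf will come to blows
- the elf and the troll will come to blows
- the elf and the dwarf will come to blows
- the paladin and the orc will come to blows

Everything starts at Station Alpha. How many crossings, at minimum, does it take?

impossible

Whatever the first load, the items left behind include a forbidden pair without the pilot. No opening move is safe, so no plan exists.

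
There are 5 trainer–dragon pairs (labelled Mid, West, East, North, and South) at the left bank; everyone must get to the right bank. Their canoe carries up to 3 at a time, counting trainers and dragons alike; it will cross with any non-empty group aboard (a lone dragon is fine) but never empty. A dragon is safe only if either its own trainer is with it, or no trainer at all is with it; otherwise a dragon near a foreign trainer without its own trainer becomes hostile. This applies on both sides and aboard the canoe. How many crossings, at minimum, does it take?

Counting alone: each trip to the right bank takes at most 3 across and each return brings at least 1 back, so after t trips out (and t−1 returns) at most 3t − (t−1) of the 10 are across; that first reaches 10 at t = 5, so at least 9 crossings are needed.
The safety rule pushes this higher. Following every safe sequence of crossings, the most of the 10 that can be at the right bank as the canoe arrives there on crossing 9 is 9 — never all 10.
So no plan with fewer than 11 crossings exists, and this one achieves 11:
1. dragon Mid and trainer Mid cross → the right bank.
2. trainer Mid crosses ← the left bank.
3. dragon East, dragon North, and dragon West cross → the right bank.
4. dragon Mid crosses ← the left bank.
5. trainer East, trainer North, and trainer West cross → the right bank.
6. dragon West and trainer West cross ← the left bank.
7. trainer Mid, trainer South, and trainer West cross → the right bank.
8. dragon East crosses ← the left bank.
9. dragon Mid and dragon West cross → the right bank.
10. dragon Mid crosses ← the left bank.
11. dragon East, dragon Mid, and dragon South cross → the right bank.

11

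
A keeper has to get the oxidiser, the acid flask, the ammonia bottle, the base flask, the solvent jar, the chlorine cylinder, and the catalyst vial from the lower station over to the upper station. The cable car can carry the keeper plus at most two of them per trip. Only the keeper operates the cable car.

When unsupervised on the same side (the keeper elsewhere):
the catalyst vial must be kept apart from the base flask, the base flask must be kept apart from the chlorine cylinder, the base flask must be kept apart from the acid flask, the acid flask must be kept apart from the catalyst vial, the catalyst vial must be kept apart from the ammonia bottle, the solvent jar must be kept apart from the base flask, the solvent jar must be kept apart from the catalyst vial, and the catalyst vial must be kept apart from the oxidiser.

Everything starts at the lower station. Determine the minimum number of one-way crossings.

Counting alone: the keeper can take at most 2 across per trip to the upper station, so moving all 7 needs at least 4 loaded trips out, with a return between consecutive ones — at least 7 crossings.
The safety rule pushes this higher. Following every safe sequence of crossings, the most of the 7 that can be at the upper station as the cable car arrives there on crossings 7, 9 is 5, 6 respectively — never all 7.
So no plan with fewer than 11 crossings exists, and this one achieves 11:
1. Keeper goes to the upper station with the base flask and the catalyst vial.
2. Keeper goes back to the lower station with the base flask.
3. Keeper goes to the upper station with the base flask and the oxidiser.
4. Keeper goes back to the lower station with the catalyst vial.
5. Keeper goes to the upper station with the ammonia bottle and the catalyst vial.
6. Keeper goes back to the lower station with the catalyst vial.
7. Keeper goes to the upper station with the acid flask and the solvent jar.
8. Keeper goes back to the lower station with the base flask.
9. Keeper goes to the upper station with the base flask and the chlorine cylinder.
10. Keeper goes back to the lower station with the base flask.
11. Keeper goes to the upper station with the base flask and the catalyst vial.

11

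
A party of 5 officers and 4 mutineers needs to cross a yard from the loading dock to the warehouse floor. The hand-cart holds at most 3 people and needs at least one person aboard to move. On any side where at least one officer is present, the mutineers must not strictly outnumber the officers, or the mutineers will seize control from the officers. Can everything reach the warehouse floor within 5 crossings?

Counting alone: each trip to the warehouse floor takes at most 3 across and each return brings at least 1 back, so after t trips out (and t−1 returns) at most 3t − (t−1) of the 9 are across; that first reaches 9 at t = 4, so at least 7 crossings are needed.
Since 5 < 7, 5 crossings cannot be enough. (The shortest complete plan in fact takes 7:)
1. 3 mutineers → the warehouse floor.  (the loading dock: 5O 1M; the warehouse floor: 0O 3M)
2. 1 mutineer ← the loading dock.  (the loading dock: 5O 2M; the warehouse floor: 0O 2M)
3. 3 officers → the warehouse floor.  (the loading dock: 2O 2M; the warehouse floor: 3O 2M)
4. 1 officer ← the loading dock.  (the loading dock: 3O 2M; the warehouse floor: 2O 2M)
5. 2 officers and 1 mutineer → the warehouse floor.  (the loading dock: 1O 1M; the warehouse floor: 4O 3M)
6. 1 officer ← the loading dock.  (the loading dock: 2O 1M; the warehouse floor: 3O 3M)
7. 2 officers and 1 mutineer → the warehouse floor.  (the loading dock: 0O 0M; the warehouse floor: 5O 4M)

No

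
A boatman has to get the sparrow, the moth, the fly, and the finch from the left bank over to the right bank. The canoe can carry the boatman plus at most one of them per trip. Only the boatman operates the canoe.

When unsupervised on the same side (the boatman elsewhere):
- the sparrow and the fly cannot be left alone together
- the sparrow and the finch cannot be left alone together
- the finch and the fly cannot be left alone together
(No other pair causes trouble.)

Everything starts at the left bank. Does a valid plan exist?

Whatever the first load, the items left behind include a forbidden pair without the boatman. No opening move is safe, so no plan exists.

No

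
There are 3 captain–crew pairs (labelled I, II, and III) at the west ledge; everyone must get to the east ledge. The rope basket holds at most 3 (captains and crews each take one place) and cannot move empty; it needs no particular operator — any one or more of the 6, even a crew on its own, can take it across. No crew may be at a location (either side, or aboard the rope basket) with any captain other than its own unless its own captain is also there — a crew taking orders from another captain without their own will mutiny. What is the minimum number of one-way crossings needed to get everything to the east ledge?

Counting alone: each trip to the east ledge takes at most 3 across and each return brings at least 1 back, so after t trips out (and t−1 returns) at most 3t − (t−1) of the 6 are across; that first reaches 6 at t = 3, so at least 5 crossings are needed.
The plan below uses exactly 5 crossings, so it is optimal:
1. captain I and crew I cross → the east ledge.
2. captain I crosses ← the west ledge.
3. captain I, captain II, and captain III cross → the east ledge.
4. crew I crosses ← the west ledge.
5. crew I, crew II, and crew III cross → the east ledge.

5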